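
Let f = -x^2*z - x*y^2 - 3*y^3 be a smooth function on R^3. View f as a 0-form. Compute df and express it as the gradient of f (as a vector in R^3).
df = (-2*x*z - y^2) dx + (y*(-2*x - 9*y)) dy + (-x^2) dz; grad f = (-2*x*z - y^2, y*(-2*x - 9*y), -x^2)

For a 0-form f, d f = (∂f/∂x) dx + (∂f/∂y) dy + (∂f/∂z) dz. The components of the vector representation are exactly the entries of grad f in Cartesian coordinates:
  ∂f/∂x = -2*x*z - y^2
  ∂f/∂y = y*(-2*x - 9*y)
  ∂f/∂z = -x^2.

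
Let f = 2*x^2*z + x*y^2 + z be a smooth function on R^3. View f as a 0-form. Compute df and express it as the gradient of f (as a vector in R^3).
df = (4*x*z + y^2) dx + (2*x*y) dy + (2*x^2 + 1) dz; grad f = (4*x*z + y^2, 2*x*y, 2*x^2 + 1)

For a 0-form f, d f = (∂f/∂x) dx + (∂f/∂y) dy + (∂f/∂z) dz. The components of the vector representation are exactly the entries of grad f in Cartesian coordinates:
  ∂f/∂x = 4*x*z + y^2
  ∂f/∂y = 2*x*y
  ∂f/∂z = 2*x^2 + 1.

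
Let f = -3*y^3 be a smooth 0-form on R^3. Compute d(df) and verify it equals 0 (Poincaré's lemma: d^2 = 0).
d(df) = 0

Step 1: df = sum_i (∂f/∂x_i) dx_i = (0) dx + (-9*y^2) dy + (0) dz.
Step 2: Apply d again. Using the 1-form formula, the coefficient of dx ∧ dy in d(df) is ∂^2 f/∂x ∂y - ∂^2 f/∂y ∂x = (0) - (0) = 0 (equality of mixed partials for smooth f).
Similarly for dx ∧ dz and dy ∧ dz — all coefficients vanish. So d(df) = 0.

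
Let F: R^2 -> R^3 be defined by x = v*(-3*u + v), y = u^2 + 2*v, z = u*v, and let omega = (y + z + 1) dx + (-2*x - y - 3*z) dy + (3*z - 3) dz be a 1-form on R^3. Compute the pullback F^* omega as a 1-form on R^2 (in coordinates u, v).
F^* omega = (-2*u^3 + 3*u^2*v - 4*u*v^2 - 4*u*v - 6*v^2 - 6*v) du + (-3*u^3 + 2*u^2*v - 2*u^2 + 2*u*v^2 - 6*u - 2*v) dv

Using F^*(f dg) = (f ∘ F) d(g ∘ F), substitute each coordinate x_i by F_i(u, v) in f_i, and replace dx_i by d F_i = (∂F_i/∂u) du + (∂F_i/∂v) dv.
  For the x component: f_1(F) = u^2 + u*v + 2*v + 1; d F_1 = (-3*v) du + (-3*u + 2*v) dv
  For the y component: f_2(F) = -u^2 + 3*u*v - 2*v^2 - 2*v; d F_2 = (2*u) du + (2) dv
  For the z component: f_3(F) = 3*u*v - 3; d F_3 = (v) du + (u) dv
Combining and collecting du, dv coefficients:
  coeff of du: -2*u^3 + 3*u^2*v - 4*u*v^2 - 4*u*v - 6*v^2 - 6*v
  coeff of dv: -3*u^3 + 2*u^2*v - 2*u^2 + 2*u*v^2 - 6*u - 2*v
F^* omega = (-2*u^3 + 3*u^2*v - 4*u*v^2 - 4*u*v - 6*v^2 - 6*v) du + (-3*u^3 + 2*u^2*v - 2*u^2 + 2*u*v^2 - 6*u - 2*v) dv.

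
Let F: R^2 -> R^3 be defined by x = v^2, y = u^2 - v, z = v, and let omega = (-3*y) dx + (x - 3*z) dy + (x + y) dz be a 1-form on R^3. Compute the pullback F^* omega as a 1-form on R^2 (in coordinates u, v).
F^* omega = (2*u*v*(v - 3)) du + (-6*u^2*v + u^2 + 6*v^2 + 2*v) dv

Using F^*(f dg) = (f ∘ F) d(g ∘ F), substitute each coordinate x_i by F_i(u, v) in f_i, and replace dx_i by d F_i = (∂F_i/∂u) du + (∂F_i/∂v) dv.
  For the x component: f_1(F) = -3*u^2 + 3*v; d F_1 = (0) du + (2*v) dv
  For the y component: f_2(F) = v*(v - 3); d F_2 = (2*u) du + (-1) dv
  For the z component: f_3(F) = u^2 + v^2 - v; d F_3 = (0) du + (1) dv
Combining and collecting du, dv coefficients:
  coeff of du: 2*u*v*(v - 3)
  coeff of dv: -6*u^2*v + u^2 + 6*v^2 + 2*v
F^* omega = (2*u*v*(v - 3)) du + (-6*u^2*v + u^2 + 6*v^2 + 2*v) dv.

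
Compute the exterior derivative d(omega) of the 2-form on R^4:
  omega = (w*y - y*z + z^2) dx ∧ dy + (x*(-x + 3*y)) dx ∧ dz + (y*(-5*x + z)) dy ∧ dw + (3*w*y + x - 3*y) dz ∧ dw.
d(omega) = (-3*x - y + 2*z) dx ∧ dy ∧ dz + (-4*y) dx ∧ dy ∧ dw + (3*w - y - 3) dy ∧ dz ∧ dw + (1) dx ∧ dz ∧ dw

For a 2-form omega = sum_{i<j} g_{ij} dx_i ∧ dx_j, the exterior derivative is
  d(omega) = sum_{i<j} d(g_{ij}) ∧ dx_i ∧ dx_j = sum_{i<j, k} (∂g_{ij}/∂x_k) dx_k ∧ dx_i ∧ dx_j.
Expand each term, using dx_k ∧ dx_i ∧ dx_j = sgn(permutation) dx_{(a)} ∧ dx_{(b)} ∧ dx_{(c)} with (a < b < c) sorted:
  d(w*y - y*z + z^2) includes (∂/∂z)(w*y - y*z + z^2) dz = (-y + 2*z) dz, which multiplied by dx ∧ dy gives (-y + 2*z) dx ∧ dy ∧ dz
  d(w*y - y*z + z^2) includes (∂/∂w)(w*y - y*z + z^2) dw = (y) dw, which multiplied by dx ∧ dy gives (y) dx ∧ dy ∧ dw
  d(x*(-x + 3*y)) includes (∂/∂y)(x*(-x + 3*y)) dy = (3*x) dy, which multiplied by dx ∧ dz gives (-3*x) dx ∧ dy ∧ dz
  d(y*(-5*x + z)) includes (∂/∂x)(y*(-5*x + z)) dx = (-5*y) dx, which multiplied by dy ∧ dw gives (-5*y) dx ∧ dy ∧ dw
  d(y*(-5*x + z)) includes (∂/∂z)(y*(-5*x + z)) dz = (y) dz, which multiplied by dy ∧ dw gives (-y) dy ∧ dz ∧ dw
  d(3*w*y + x - 3*y) includes (∂/∂x)(3*w*y + x - 3*y) dx = (1) dx, which multiplied by dz ∧ dw gives (1) dx ∧ dz ∧ dw
  d(3*w*y + x - 3*y) includes (∂/∂y)(3*w*y + x - 3*y) dy = (3*w - 3) dy, which multiplied by dz ∧ dw gives (3*w - 3) dy ∧ dz ∧ dw
Collecting like 3-forms: d(omega) = (-3*x - y + 2*z) dx ∧ dy ∧ dz + (-4*y) dx ∧ dy ∧ dw + (3*w - y - 3) dy ∧ dz ∧ dw + (1) dx ∧ dz ∧ dw.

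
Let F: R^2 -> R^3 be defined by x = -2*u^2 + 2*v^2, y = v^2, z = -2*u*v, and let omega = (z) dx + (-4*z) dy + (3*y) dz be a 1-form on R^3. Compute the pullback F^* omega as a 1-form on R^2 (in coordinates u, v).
F^* omega = (8*u^2*v - 6*v^3) du + (2*u*v^2) dv

Using F^*(f dg) = (f ∘ F) d(g ∘ F), substitute each coordinate x_i by F_i(u, v) in f_i, and replace dx_i by d F_i = (∂F_i/∂u) du + (∂F_i/∂v) dv.
  For the x component: f_1(F) = -2*u*v; d F_1 = (-4*u) du + (4*v) dv
  For the y component: f_2(F) = 8*u*v; d F_2 = (0) du + (2*v) dv
  For the z component: f_3(F) = 3*v^2; d F_3 = (-2*v) du + (-2*u) dv
Combining and collecting du, dv coefficients:
  coeff of du: 8*u^2*v - 6*v^3
  coeff of dv: 2*u*v^2
F^* omega = (8*u^2*v - 6*v^3) du + (2*u*v^2) dv.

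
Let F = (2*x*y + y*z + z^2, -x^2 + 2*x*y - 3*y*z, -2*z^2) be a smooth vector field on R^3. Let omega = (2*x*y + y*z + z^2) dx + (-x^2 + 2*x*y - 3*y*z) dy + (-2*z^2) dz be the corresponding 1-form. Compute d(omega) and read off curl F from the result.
d(omega) = (3*y) dy ∧ dz + (y + 2*z) dz ∧ dx + (-4*x + 2*y - z) dx ∧ dy; curl F = (3*y, y + 2*z, -4*x + 2*y - z)

d omega = sum_{i<j} (∂f_j/∂x_i - ∂f_i/∂x_j) dx_i ∧ dx_j. Under the identification (dy ∧ dz, dz ∧ dx, dx ∧ dy) ↔ (e_x, e_y, e_z), the coefficients are exactly the components of curl F. Compute:
  ∂R/∂y - ∂Q/∂z = (0) - (-3*y) = 3*y
  ∂P/∂z - ∂R/∂x = (y + 2*z) - (0) = y + 2*z
  ∂Q/∂x - ∂P/∂y = (-2*x + 2*y) - (2*x + z) = -4*x + 2*y - z.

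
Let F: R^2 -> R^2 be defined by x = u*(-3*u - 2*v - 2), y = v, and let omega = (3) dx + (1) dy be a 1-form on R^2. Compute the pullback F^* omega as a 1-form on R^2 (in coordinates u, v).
F^* omega = (-18*u - 6*v - 6) du + (1 - 6*u) dv

Using F^*(f dg) = (f ∘ F) d(g ∘ F), substitute each coordinate x_i by F_i(u, v) in f_i, and replace dx_i by d F_i = (∂F_i/∂u) du + (∂F_i/∂v) dv.
  For the x component: f_1(F) = 3; d F_1 = (-6*u - 2*v - 2) du + (-2*u) dv
  For the y component: f_2(F) = 1; d F_2 = (0) du + (1) dv
Combining and collecting du, dv coefficients:
  coeff of du: -18*u - 6*v - 6
  coeff of dv: 1 - 6*u
F^* omega = (-18*u - 6*v - 6) du + (1 - 6*u) dv.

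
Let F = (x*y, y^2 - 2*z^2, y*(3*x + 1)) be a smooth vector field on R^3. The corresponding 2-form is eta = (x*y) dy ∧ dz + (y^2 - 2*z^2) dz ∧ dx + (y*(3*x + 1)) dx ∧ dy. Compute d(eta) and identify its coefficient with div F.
d(eta) = (3*y) dx ∧ dy ∧ dz; div F = 3*y

For a 2-form in R^3 of the form above, applying d gives a 3-form with coefficient ∂P/∂x + ∂Q/∂y + ∂R/∂z:
  ∂P/∂x = y
  ∂Q/∂y = 2*y
  ∂R/∂z = 0
Sum = 3*y, which is exactly div F.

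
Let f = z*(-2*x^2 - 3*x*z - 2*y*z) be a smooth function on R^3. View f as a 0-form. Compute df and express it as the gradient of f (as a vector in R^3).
df = (z*(-4*x - 3*z)) dx + (-2*z^2) dy + (-2*x^2 - 6*x*z - 4*y*z) dz; grad f = (z*(-4*x - 3*z), -2*z^2, -2*x^2 - 6*x*z - 4*y*z)

For a 0-form f, d f = (∂f/∂x) dx + (∂f/∂y) dy + (∂f/∂z) dz. The components of the vector representation are exactly the entries of grad f in Cartesian coordinates:
  ∂f/∂x = z*(-4*x - 3*z)
  ∂f/∂y = -2*z^2
  ∂f/∂z = -2*x^2 - 6*x*z - 4*y*z.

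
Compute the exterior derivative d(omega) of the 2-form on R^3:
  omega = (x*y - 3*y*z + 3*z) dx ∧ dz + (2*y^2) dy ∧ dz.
d(omega) = (-x + 3*z) dx ∧ dy ∧ dz

For a 2-form omega = sum_{i<j} g_{ij} dx_i ∧ dx_j, the exterior derivative is
  d(omega) = sum_{i<j} d(g_{ij}) ∧ dx_i ∧ dx_j = sum_{i<j, k} (∂g_{ij}/∂x_k) dx_k ∧ dx_i ∧ dx_j.
Expand each term, using dx_k ∧ dx_i ∧ dx_j = sgn(permutation) dx_{(a)} ∧ dx_{(b)} ∧ dx_{(c)} with (a < b < c) sorted:
  d(x*y - 3*y*z + 3*z) includes (∂/∂y)(x*y - 3*y*z + 3*z) dy = (x - 3*z) dy, which multiplied by dx ∧ dz gives (-x + 3*z) dx ∧ dy ∧ dz
Collecting like 3-forms: d(omega) = (-x + 3*z) dx ∧ dy ∧ dz.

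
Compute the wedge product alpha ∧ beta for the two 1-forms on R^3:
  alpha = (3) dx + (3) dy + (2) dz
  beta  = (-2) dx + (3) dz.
alpha ∧ beta = (13) dx ∧ dz + (6) dx ∧ dy + (9) dy ∧ dz

Distribute the wedge, using dx_i ∧ dx_j = -dx_j ∧ dx_i and dx_i ∧ dx_i = 0. For each pair (i, j) with i < j, the coefficient of dx_i ∧ dx_j in alpha ∧ beta is (alpha_i * beta_j - alpha_j * beta_i). Collecting: alpha ∧ beta = (13) dx ∧ dz + (6) dx ∧ dy + (9) dy ∧ dz.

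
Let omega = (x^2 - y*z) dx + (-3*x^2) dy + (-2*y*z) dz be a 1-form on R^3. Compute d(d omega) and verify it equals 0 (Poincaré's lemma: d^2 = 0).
d(d omega) = 0

Step 1: d omega = sum_{i<j} (∂f_j/∂x_i - ∂f_i/∂x_j) dx_i ∧ dx_j:
  coeff of dx ∧ dy: -6*x + z
  coeff of dx ∧ dz: y
  coeff of dy ∧ dz: -2*z
Step 2: Apply d again to each 2-form coefficient. The only possible 3-form in R^3 is dx ∧ dy ∧ dz, with coefficient
  ∂(coeff of dy∧dz)/∂x - ∂(coeff of dx∧dz)/∂y + ∂(coeff of dx∧dy)/∂z
  = ∂/∂x (-2*z) - ∂/∂y (y) + ∂/∂z (-6*x + z).
Each of these terms simplifies to sums of mixed partials that cancel in pairs. The result is 0 (by equality of mixed partials for smooth functions — Schwarz / Clairaut).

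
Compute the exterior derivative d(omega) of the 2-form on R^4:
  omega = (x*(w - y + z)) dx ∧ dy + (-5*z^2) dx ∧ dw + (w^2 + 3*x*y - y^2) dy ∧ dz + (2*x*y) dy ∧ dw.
d(omega) = (x + 3*y) dx ∧ dy ∧ dz + (x + 2*y) dx ∧ dy ∧ dw + (10*z) dx ∧ dz ∧ dw + (2*w) dy ∧ dz ∧ dw

For a 2-form omega = sum_{i<j} g_{ij} dx_i ∧ dx_j, the exterior derivative is
  d(omega) = sum_{i<j} d(g_{ij}) ∧ dx_i ∧ dx_j = sum_{i<j, k} (∂g_{ij}/∂x_k) dx_k ∧ dx_i ∧ dx_j.
Expand each term, using dx_k ∧ dx_i ∧ dx_j = sgn(permutation) dx_{(a)} ∧ dx_{(b)} ∧ dx_{(c)} with (a < b < c) sorted:
  d(x*(w - y + z)) includes (∂/∂z)(x*(w - y + z)) dz = (x) dz, which multiplied by dx ∧ dy gives (x) dx ∧ dy ∧ dz
  d(x*(w - y + z)) includes (∂/∂w)(x*(w - y + z)) dw = (x) dw, which multiplied by dx ∧ dy gives (x) dx ∧ dy ∧ dw
  d(-5*z^2) includes (∂/∂z)(-5*z^2) dz = (-10*z) dz, which multiplied by dx ∧ dw gives (10*z) dx ∧ dz ∧ dw
  d(w^2 + 3*x*y - y^2) includes (∂/∂x)(w^2 + 3*x*y - y^2) dx = (3*y) dx, which multiplied by dy ∧ dz gives (3*y) dx ∧ dy ∧ dz
  d(w^2 + 3*x*y - y^2) includes (∂/∂w)(w^2 + 3*x*y - y^2) dw = (2*w) dw, which multiplied by dy ∧ dz gives (2*w) dy ∧ dz ∧ dw
  d(2*x*y) includes (∂/∂x)(2*x*y) dx = (2*y) dx, which multiplied by dy ∧ dw gives (2*y) dx ∧ dy ∧ dw
Collecting like 3-forms: d(omega) = (x + 3*y) dx ∧ dy ∧ dz + (x + 2*y) dx ∧ dy ∧ dw + (10*z) dx ∧ dz ∧ dw + (2*w) dy ∧ dz ∧ dw.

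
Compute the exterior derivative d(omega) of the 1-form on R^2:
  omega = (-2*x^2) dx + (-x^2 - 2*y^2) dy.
d(omega) = (-2*x) dx ∧ dy

For a 1-form omega = sum_i f_i dx_i, the exterior derivative is
  d(omega) = sum_{i < j} (∂f_j/∂x_i - ∂f_i/∂x_j) dx_i ∧ dx_j.
  coefficient of dx ∧ dy: ∂f_2/∂x - ∂f_1/∂y = ∂(-x^2 - 2*y^2)/∂x - ∂(-2*x^2)/∂y = -2*x
Assembling: d(omega) = (-2*x) dx ∧ dy.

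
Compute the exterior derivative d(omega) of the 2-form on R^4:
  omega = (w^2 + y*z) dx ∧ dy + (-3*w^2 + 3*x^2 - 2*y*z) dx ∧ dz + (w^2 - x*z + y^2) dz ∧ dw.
d(omega) = (y + 2*z) dx ∧ dy ∧ dz + (2*w) dx ∧ dy ∧ dw + (-6*w - z) dx ∧ dz ∧ dw + (2*y) dy ∧ dz ∧ dw

For a 2-form omega = sum_{i<j} g_{ij} dx_i ∧ dx_j, the exterior derivative is
  d(omega) = sum_{i<j} d(g_{ij}) ∧ dx_i ∧ dx_j = sum_{i<j, k} (∂g_{ij}/∂x_k) dx_k ∧ dx_i ∧ dx_j.
Expand each term, using dx_k ∧ dx_i ∧ dx_j = sgn(permutation) dx_{(a)} ∧ dx_{(b)} ∧ dx_{(c)} with (a < b < c) sorted:
  d(w^2 + y*z) includes (∂/∂z)(w^2 + y*z) dz = (y) dz, which multiplied by dx ∧ dy gives (y) dx ∧ dy ∧ dz
  d(w^2 + y*z) includes (∂/∂w)(w^2 + y*z) dw = (2*w) dw, which multiplied by dx ∧ dy gives (2*w) dx ∧ dy ∧ dw
  d(-3*w^2 + 3*x^2 - 2*y*z) includes (∂/∂y)(-3*w^2 + 3*x^2 - 2*y*z) dy = (-2*z) dy, which multiplied by dx ∧ dz gives (2*z) dx ∧ dy ∧ dz
  d(-3*w^2 + 3*x^2 - 2*y*z) includes (∂/∂w)(-3*w^2 + 3*x^2 - 2*y*z) dw = (-6*w) dw, which multiplied by dx ∧ dz gives (-6*w) dx ∧ dz ∧ dw
  d(w^2 - x*z + y^2) includes (∂/∂x)(w^2 - x*z + y^2) dx = (-z) dx, which multiplied by dz ∧ dw gives (-z) dx ∧ dz ∧ dw
  d(w^2 - x*z + y^2) includes (∂/∂y)(w^2 - x*z + y^2) dy = (2*y) dy, which multiplied by dz ∧ dw gives (2*y) dy ∧ dz ∧ dw
Collecting like 3-forms: d(omega) = (y + 2*z) dx ∧ dy ∧ dz + (2*w) dx ∧ dy ∧ dw + (-6*w - z) dx ∧ dz ∧ dw + (2*y) dy ∧ dz ∧ dw.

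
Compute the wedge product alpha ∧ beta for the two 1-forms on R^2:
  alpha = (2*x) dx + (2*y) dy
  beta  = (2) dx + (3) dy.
alpha ∧ beta = (6*x - 4*y) dx ∧ dy

Distribute the wedge, using dx_i ∧ dx_j = -dx_j ∧ dx_i and dx_i ∧ dx_i = 0. For each pair (i, j) with i < j, the coefficient of dx_i ∧ dx_j in alpha ∧ beta is (alpha_i * beta_j - alpha_j * beta_i). Collecting: alpha ∧ beta = (6*x - 4*y) dx ∧ dy.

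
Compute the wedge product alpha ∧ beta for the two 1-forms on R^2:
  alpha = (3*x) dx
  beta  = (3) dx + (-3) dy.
alpha ∧ beta = (-9*x) dx ∧ dy

Distribute the wedge, using dx_i ∧ dx_j = -dx_j ∧ dx_i and dx_i ∧ dx_i = 0. For each pair (i, j) with i < j, the coefficient of dx_i ∧ dx_j in alpha ∧ beta is (alpha_i * beta_j - alpha_j * beta_i). Collecting: alpha ∧ beta = (-9*x) dx ∧ dy.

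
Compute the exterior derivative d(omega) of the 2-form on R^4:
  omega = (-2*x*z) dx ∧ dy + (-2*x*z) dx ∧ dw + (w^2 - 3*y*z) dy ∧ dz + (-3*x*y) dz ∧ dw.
d(omega) = (-2*x) dx ∧ dy ∧ dz + (2*x - 3*y) dx ∧ dz ∧ dw + (2*w - 3*x) dy ∧ dz ∧ dw

For a 2-form omega = sum_{i<j} g_{ij} dx_i ∧ dx_j, the exterior derivative is
  d(omega) = sum_{i<j} d(g_{ij}) ∧ dx_i ∧ dx_j = sum_{i<j, k} (∂g_{ij}/∂x_k) dx_k ∧ dx_i ∧ dx_j.
Expand each term, using dx_k ∧ dx_i ∧ dx_j = sgn(permutation) dx_{(a)} ∧ dx_{(b)} ∧ dx_{(c)} with (a < b < c) sorted:
  d(-2*x*z) includes (∂/∂z)(-2*x*z) dz = (-2*x) dz, which multiplied by dx ∧ dy gives (-2*x) dx ∧ dy ∧ dz
  d(-2*x*z) includes (∂/∂z)(-2*x*z) dz = (-2*x) dz, which multiplied by dx ∧ dw gives (2*x) dx ∧ dz ∧ dw
  d(w^2 - 3*y*z) includes (∂/∂w)(w^2 - 3*y*z) dw = (2*w) dw, which multiplied by dy ∧ dz gives (2*w) dy ∧ dz ∧ dw
  d(-3*x*y) includes (∂/∂x)(-3*x*y) dx = (-3*y) dx, which multiplied by dz ∧ dw gives (-3*y) dx ∧ dz ∧ dw
  d(-3*x*y) includes (∂/∂y)(-3*x*y) dy = (-3*x) dy, which multiplied by dz ∧ dw gives (-3*x) dy ∧ dz ∧ dw
Collecting like 3-forms: d(omega) = (-2*x) dx ∧ dy ∧ dz + (2*x - 3*y) dx ∧ dz ∧ dw + (2*w - 3*x) dy ∧ dz ∧ dw.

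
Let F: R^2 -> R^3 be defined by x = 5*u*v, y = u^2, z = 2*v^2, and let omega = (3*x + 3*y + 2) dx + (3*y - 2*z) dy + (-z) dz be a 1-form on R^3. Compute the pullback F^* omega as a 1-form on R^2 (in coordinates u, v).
F^* omega = (6*u^3 + 15*u^2*v + 67*u*v^2 + 10*v) du + (15*u^3 + 75*u^2*v + 10*u - 8*v^3) dv

Using F^*(f dg) = (f ∘ F) d(g ∘ F), substitute each coordinate x_i by F_i(u, v) in f_i, and replace dx_i by d F_i = (∂F_i/∂u) du + (∂F_i/∂v) dv.
  For the x component: f_1(F) = 3*u^2 + 15*u*v + 2; d F_1 = (5*v) du + (5*u) dv
  For the y component: f_2(F) = 3*u^2 - 4*v^2; d F_2 = (2*u) du + (0) dv
  For the z component: f_3(F) = -2*v^2; d F_3 = (0) du + (4*v) dv
Combining and collecting du, dv coefficients:
  coeff of du: 6*u^3 + 15*u^2*v + 67*u*v^2 + 10*v
  coeff of dv: 15*u^3 + 75*u^2*v + 10*u - 8*v^3
F^* omega = (6*u^3 + 15*u^2*v + 67*u*v^2 + 10*v) du + (15*u^3 + 75*u^2*v + 10*u - 8*v^3) dv.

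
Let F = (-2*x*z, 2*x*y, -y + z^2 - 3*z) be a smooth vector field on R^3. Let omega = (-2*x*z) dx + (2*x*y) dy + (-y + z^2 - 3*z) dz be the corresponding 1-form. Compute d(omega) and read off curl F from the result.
d(omega) = (-1) dy ∧ dz + (-2*x) dz ∧ dx + (2*y) dx ∧ dy; curl F = (-1, -2*x, 2*y)

d omega = sum_{i<j} (∂f_j/∂x_i - ∂f_i/∂x_j) dx_i ∧ dx_j. Under the identification (dy ∧ dz, dz ∧ dx, dx ∧ dy) ↔ (e_x, e_y, e_z), the coefficients are exactly the components of curl F. Compute:
  ∂R/∂y - ∂Q/∂z = (-1) - (0) = -1
  ∂P/∂z - ∂R/∂x = (-2*x) - (0) = -2*x
  ∂Q/∂x - ∂P/∂y = (2*y) - (0) = 2*y.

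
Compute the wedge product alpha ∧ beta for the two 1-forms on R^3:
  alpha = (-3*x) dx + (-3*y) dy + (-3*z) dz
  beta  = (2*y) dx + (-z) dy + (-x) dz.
alpha ∧ beta = (3*x*z + 6*y^2) dx ∧ dy + (3*x^2 + 6*y*z) dx ∧ dz + (3*x*y - 3*z^2) dy ∧ dz

Distribute the wedge, using dx_i ∧ dx_j = -dx_j ∧ dx_i and dx_i ∧ dx_i = 0. For each pair (i, j) with i < j, the coefficient of dx_i ∧ dx_j in alpha ∧ beta is (alpha_i * beta_j - alpha_j * beta_i). Collecting: alpha ∧ beta = (3*x*z + 6*y^2) dx ∧ dy + (3*x^2 + 6*y*z) dx ∧ dz + (3*x*y - 3*z^2) dy ∧ dz.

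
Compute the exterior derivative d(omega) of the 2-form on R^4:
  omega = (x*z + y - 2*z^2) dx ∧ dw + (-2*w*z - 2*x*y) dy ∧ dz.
d(omega) = (-1) dx ∧ dy ∧ dw + (-x + 4*z) dx ∧ dz ∧ dw + (-2*y) dx ∧ dy ∧ dz + (-2*z) dy ∧ dz ∧ dw

For a 2-form omega = sum_{i<j} g_{ij} dx_i ∧ dx_j, the exterior derivative is
  d(omega) = sum_{i<j} d(g_{ij}) ∧ dx_i ∧ dx_j = sum_{i<j, k} (∂g_{ij}/∂x_k) dx_k ∧ dx_i ∧ dx_j.
Expand each term, using dx_k ∧ dx_i ∧ dx_j = sgn(permutation) dx_{(a)} ∧ dx_{(b)} ∧ dx_{(c)} with (a < b < c) sorted:
  d(x*z + y - 2*z^2) includes (∂/∂y)(x*z + y - 2*z^2) dy = (1) dy, which multiplied by dx ∧ dw gives (-1) dx ∧ dy ∧ dw
  d(x*z + y - 2*z^2) includes (∂/∂z)(x*z + y - 2*z^2) dz = (x - 4*z) dz, which multiplied by dx ∧ dw gives (-x + 4*z) dx ∧ dz ∧ dw
  d(-2*w*z - 2*x*y) includes (∂/∂x)(-2*w*z - 2*x*y) dx = (-2*y) dx, which multiplied by dy ∧ dz gives (-2*y) dx ∧ dy ∧ dz
  d(-2*w*z - 2*x*y) includes (∂/∂w)(-2*w*z - 2*x*y) dw = (-2*z) dw, which multiplied by dy ∧ dz gives (-2*z) dy ∧ dz ∧ dw
Collecting like 3-forms: d(omega) = (-1) dx ∧ dy ∧ dw + (-x + 4*z) dx ∧ dz ∧ dw + (-2*y) dx ∧ dy ∧ dz + (-2*z) dy ∧ dz ∧ dw.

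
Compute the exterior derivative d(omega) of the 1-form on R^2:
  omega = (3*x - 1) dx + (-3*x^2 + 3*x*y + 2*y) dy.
d(omega) = (-6*x + 3*y) dx ∧ dy

For a 1-form omega = sum_i f_i dx_i, the exterior derivative is
  d(omega) = sum_{i < j} (∂f_j/∂x_i - ∂f_i/∂x_j) dx_i ∧ dx_j.
  coefficient of dx ∧ dy: ∂f_2/∂x - ∂f_1/∂y = ∂(-3*x^2 + 3*x*y + 2*y)/∂x - ∂(3*x - 1)/∂y = -6*x + 3*y
Assembling: d(omega) = (-6*x + 3*y) dx ∧ dy.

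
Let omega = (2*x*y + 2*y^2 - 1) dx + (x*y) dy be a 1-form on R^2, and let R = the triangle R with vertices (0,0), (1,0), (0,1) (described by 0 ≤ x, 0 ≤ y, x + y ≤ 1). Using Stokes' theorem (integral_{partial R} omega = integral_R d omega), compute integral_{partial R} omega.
integral_(partial R) omega = -5/6

Stokes: integral_partial_R omega = integral_R d omega with d omega = (∂Q/∂x - ∂P/∂y) dx ∧ dy.
  ∂Q/∂x = y
  ∂P/∂y = 2*x + 4*y
  integrand = ∂Q/∂x - ∂P/∂y = -2*x - 3*y.
Integrating over R: integral_0^1 integral_0^{1-x} (-2*x - 3*y) dy dx = -5/6.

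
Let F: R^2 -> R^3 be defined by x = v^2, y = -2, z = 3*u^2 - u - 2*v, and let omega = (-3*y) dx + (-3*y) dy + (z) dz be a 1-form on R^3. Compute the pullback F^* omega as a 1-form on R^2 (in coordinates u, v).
F^* omega = (18*u^3 - 9*u^2 - 12*u*v + u + 2*v) du + (-6*u^2 + 2*u + 16*v) dv

Using F^*(f dg) = (f ∘ F) d(g ∘ F), substitute each coordinate x_i by F_i(u, v) in f_i, and replace dx_i by d F_i = (∂F_i/∂u) du + (∂F_i/∂v) dv.
  For the x component: f_1(F) = 6; d F_1 = (0) du + (2*v) dv
  For the y component: f_2(F) = 6; d F_2 = (0) du + (0) dv
  For the z component: f_3(F) = 3*u^2 - u - 2*v; d F_3 = (6*u - 1) du + (-2) dv
Combining and collecting du, dv coefficients:
  coeff of du: 18*u^3 - 9*u^2 - 12*u*v + u + 2*v
  coeff of dv: -6*u^2 + 2*u + 16*v
F^* omega = (18*u^3 - 9*u^2 - 12*u*v + u + 2*v) du + (-6*u^2 + 2*u + 16*v) dv.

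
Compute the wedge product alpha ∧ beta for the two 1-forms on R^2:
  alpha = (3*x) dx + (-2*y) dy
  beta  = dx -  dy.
alpha ∧ beta = (-3*x + 2*y) dx ∧ dy

Distribute the wedge, using dx_i ∧ dx_j = -dx_j ∧ dx_i and dx_i ∧ dx_i = 0. For each pair (i, j) with i < j, the coefficient of dx_i ∧ dx_j in alpha ∧ beta is (alpha_i * beta_j - alpha_j * beta_i). Collecting: alpha ∧ beta = (-3*x + 2*y) dx ∧ dy.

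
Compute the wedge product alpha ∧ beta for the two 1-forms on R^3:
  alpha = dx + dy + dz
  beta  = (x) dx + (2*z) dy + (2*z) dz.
alpha ∧ beta = (-x + 2*z) dx ∧ dy + (-x + 2*z) dx ∧ dz

Distribute the wedge, using dx_i ∧ dx_j = -dx_j ∧ dx_i and dx_i ∧ dx_i = 0. For each pair (i, j) with i < j, the coefficient of dx_i ∧ dx_j in alpha ∧ beta is (alpha_i * beta_j - alpha_j * beta_i). Collecting: alpha ∧ beta = (-x + 2*z) dx ∧ dy + (-x + 2*z) dx ∧ dz.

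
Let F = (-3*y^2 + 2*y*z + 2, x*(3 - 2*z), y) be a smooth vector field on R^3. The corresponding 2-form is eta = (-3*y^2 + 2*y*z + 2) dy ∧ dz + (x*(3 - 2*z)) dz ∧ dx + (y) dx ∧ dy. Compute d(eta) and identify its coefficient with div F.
d(eta) = (0) dx ∧ dy ∧ dz; div F = 0

For a 2-form in R^3 of the form above, applying d gives a 3-form with coefficient ∂P/∂x + ∂Q/∂y + ∂R/∂z:
  ∂P/∂x = 0
  ∂Q/∂y = 0
  ∂R/∂z = 0
Sum = 0, which is exactly div F.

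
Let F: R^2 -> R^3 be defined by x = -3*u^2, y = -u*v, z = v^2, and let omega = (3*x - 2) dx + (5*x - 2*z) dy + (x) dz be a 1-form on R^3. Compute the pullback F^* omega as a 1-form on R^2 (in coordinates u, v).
F^* omega = (54*u^3 + 15*u^2*v + 12*u + 2*v^3) du + (u*(15*u^2 - 6*u*v + 2*v^2)) dv

Using F^*(f dg) = (f ∘ F) d(g ∘ F), substitute each coordinate x_i by F_i(u, v) in f_i, and replace dx_i by d F_i = (∂F_i/∂u) du + (∂F_i/∂v) dv.
  For the x component: f_1(F) = -9*u^2 - 2; d F_1 = (-6*u) du + (0) dv
  For the y component: f_2(F) = -15*u^2 - 2*v^2; d F_2 = (-v) du + (-u) dv
  For the z component: f_3(F) = -3*u^2; d F_3 = (0) du + (2*v) dv
Combining and collecting du, dv coefficients:
  coeff of du: 54*u^3 + 15*u^2*v + 12*u + 2*v^3
  coeff of dv: u*(15*u^2 - 6*u*v + 2*v^2)
F^* omega = (54*u^3 + 15*u^2*v + 12*u + 2*v^3) du + (u*(15*u^2 - 6*u*v + 2*v^2)) dv.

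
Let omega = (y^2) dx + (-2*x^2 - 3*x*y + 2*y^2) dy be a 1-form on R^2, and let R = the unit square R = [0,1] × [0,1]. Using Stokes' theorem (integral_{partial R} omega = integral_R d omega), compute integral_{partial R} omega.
integral_(partial R) omega = -9/2

Stokes: integral_partial_R omega = integral_R d omega with d omega = (∂Q/∂x - ∂P/∂y) dx ∧ dy.
  ∂Q/∂x = -4*x - 3*y
  ∂P/∂y = 2*y
  integrand = ∂Q/∂x - ∂P/∂y = -4*x - 5*y.
Integrating over R: integral_0^1 integral_0^1 (-4*x - 5*y) dx dy = -9/2.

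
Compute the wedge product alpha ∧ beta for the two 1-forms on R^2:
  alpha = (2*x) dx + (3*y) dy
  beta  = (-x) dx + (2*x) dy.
alpha ∧ beta = (x*(4*x + 3*y)) dx ∧ dy

Distribute the wedge, using dx_i ∧ dx_j = -dx_j ∧ dx_i and dx_i ∧ dx_i = 0. For each pair (i, j) with i < j, the coefficient of dx_i ∧ dx_j in alpha ∧ beta is (alpha_i * beta_j - alpha_j * beta_i). Collecting: alpha ∧ beta = (x*(4*x + 3*y)) dx ∧ dy.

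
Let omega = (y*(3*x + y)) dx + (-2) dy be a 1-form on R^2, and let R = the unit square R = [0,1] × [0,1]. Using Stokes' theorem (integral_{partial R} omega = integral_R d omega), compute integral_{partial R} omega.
integral_(partial R) omega = -5/2

Stokes: integral_partial_R omega = integral_R d omega with d omega = (∂Q/∂x - ∂P/∂y) dx ∧ dy.
  ∂Q/∂x = 0
  ∂P/∂y = 3*x + 2*y
  integrand = ∂Q/∂x - ∂P/∂y = -3*x - 2*y.
Integrating over R: integral_0^1 integral_0^1 (-3*x - 2*y) dx dy = -5/2.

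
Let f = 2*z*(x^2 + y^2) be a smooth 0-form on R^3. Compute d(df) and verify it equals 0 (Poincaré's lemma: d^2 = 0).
d(df) = 0

Step 1: df = sum_i (∂f/∂x_i) dx_i = (4*x*z) dx + (4*y*z) dy + (2*x^2 + 2*y^2) dz.
Step 2: Apply d again. Using the 1-form formula, the coefficient of dx ∧ dy in d(df) is ∂^2 f/∂x ∂y - ∂^2 f/∂y ∂x = (0) - (0) = 0 (equality of mixed partials for smooth f).
Similarly for dx ∧ dz and dy ∧ dz — all coefficients vanish. So d(df) = 0.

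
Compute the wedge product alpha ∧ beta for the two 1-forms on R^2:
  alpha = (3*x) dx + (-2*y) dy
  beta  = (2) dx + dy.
alpha ∧ beta = (3*x + 4*y) dx ∧ dy

Distribute the wedge, using dx_i ∧ dx_j = -dx_j ∧ dx_i and dx_i ∧ dx_i = 0. For each pair (i, j) with i < j, the coefficient of dx_i ∧ dx_j in alpha ∧ beta is (alpha_i * beta_j - alpha_j * beta_i). Collecting: alpha ∧ beta = (3*x + 4*y) dx ∧ dy.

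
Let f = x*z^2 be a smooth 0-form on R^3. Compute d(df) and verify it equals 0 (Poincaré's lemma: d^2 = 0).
d(df) = 0

Step 1: df = sum_i (∂f/∂x_i) dx_i = (z^2) dx + (0) dy + (2*x*z) dz.
Step 2: Apply d again. Using the 1-form formula, the coefficient of dx ∧ dy in d(df) is ∂^2 f/∂x ∂y - ∂^2 f/∂y ∂x = (0) - (0) = 0 (equality of mixed partials for smooth f).
Similarly for dx ∧ dz and dy ∧ dz — all coefficients vanish. So d(df) = 0.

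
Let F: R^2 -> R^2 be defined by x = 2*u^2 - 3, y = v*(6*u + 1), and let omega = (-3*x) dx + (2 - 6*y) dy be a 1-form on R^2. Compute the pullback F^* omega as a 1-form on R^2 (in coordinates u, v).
F^* omega = (-24*u^3 - 216*u*v^2 + 36*u - 36*v^2 + 12*v) du + (-216*u^2*v - 72*u*v + 12*u - 6*v + 2) dv

Using F^*(f dg) = (f ∘ F) d(g ∘ F), substitute each coordinate x_i by F_i(u, v) in f_i, and replace dx_i by d F_i = (∂F_i/∂u) du + (∂F_i/∂v) dv.
  For the x component: f_1(F) = 9 - 6*u^2; d F_1 = (4*u) du + (0) dv
  For the y component: f_2(F) = -36*u*v - 6*v + 2; d F_2 = (6*v) du + (6*u + 1) dv
Combining and collecting du, dv coefficients:
  coeff of du: -24*u^3 - 216*u*v^2 + 36*u - 36*v^2 + 12*v
  coeff of dv: -216*u^2*v - 72*u*v + 12*u - 6*v + 2
F^* omega = (-24*u^3 - 216*u*v^2 + 36*u - 36*v^2 + 12*v) du + (-216*u^2*v - 72*u*v + 12*u - 6*v + 2) dv.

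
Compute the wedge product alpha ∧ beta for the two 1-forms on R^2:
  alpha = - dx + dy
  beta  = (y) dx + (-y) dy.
alpha ∧ beta = 0

Distribute the wedge, using dx_i ∧ dx_j = -dx_j ∧ dx_i and dx_i ∧ dx_i = 0. For each pair (i, j) with i < j, the coefficient of dx_i ∧ dx_j in alpha ∧ beta is (alpha_i * beta_j - alpha_j * beta_i). Collecting: alpha ∧ beta = 0.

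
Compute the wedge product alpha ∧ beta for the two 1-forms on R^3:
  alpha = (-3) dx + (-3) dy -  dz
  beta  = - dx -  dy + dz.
alpha ∧ beta = (-4) dx ∧ dz + (-4) dy ∧ dz

Distribute the wedge, using dx_i ∧ dx_j = -dx_j ∧ dx_i and dx_i ∧ dx_i = 0. For each pair (i, j) with i < j, the coefficient of dx_i ∧ dx_j in alpha ∧ beta is (alpha_i * beta_j - alpha_j * beta_i). Collecting: alpha ∧ beta = (-4) dx ∧ dz + (-4) dy ∧ dz.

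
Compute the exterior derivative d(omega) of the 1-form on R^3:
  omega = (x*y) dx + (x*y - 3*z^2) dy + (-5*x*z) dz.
d(omega) = (-x + y) dx ∧ dy + (-5*z) dx ∧ dz + (6*z) dy ∧ dz

For a 1-form omega = sum_i f_i dx_i, the exterior derivative is
  d(omega) = sum_{i < j} (∂f_j/∂x_i - ∂f_i/∂x_j) dx_i ∧ dx_j.
  coefficient of dx ∧ dy: ∂f_2/∂x - ∂f_1/∂y = ∂(x*y - 3*z^2)/∂x - ∂(x*y)/∂y = -x + y
  coefficient of dx ∧ dz: ∂f_3/∂x - ∂f_1/∂z = ∂(-5*x*z)/∂x - ∂(x*y)/∂z = -5*z
  coefficient of dy ∧ dz: ∂f_3/∂y - ∂f_2/∂z = ∂(-5*x*z)/∂y - ∂(x*y - 3*z^2)/∂z = 6*z
Assembling: d(omega) = (-x + y) dx ∧ dy + (-5*z) dx ∧ dz + (6*z) dy ∧ dz.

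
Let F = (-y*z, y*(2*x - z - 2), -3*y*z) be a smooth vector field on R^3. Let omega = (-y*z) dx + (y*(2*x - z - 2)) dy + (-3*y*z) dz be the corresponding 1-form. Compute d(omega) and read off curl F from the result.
d(omega) = (y - 3*z) dy ∧ dz + (-y) dz ∧ dx + (2*y + z) dx ∧ dy; curl F = (y - 3*z, -y, 2*y + z)

d omega = sum_{i<j} (∂f_j/∂x_i - ∂f_i/∂x_j) dx_i ∧ dx_j. Under the identification (dy ∧ dz, dz ∧ dx, dx ∧ dy) ↔ (e_x, e_y, e_z), the coefficients are exactly the components of curl F. Compute:
  ∂R/∂y - ∂Q/∂z = (-3*z) - (-y) = y - 3*z
  ∂P/∂z - ∂R/∂x = (-y) - (0) = -y
  ∂Q/∂x - ∂P/∂y = (2*y) - (-z) = 2*y + z.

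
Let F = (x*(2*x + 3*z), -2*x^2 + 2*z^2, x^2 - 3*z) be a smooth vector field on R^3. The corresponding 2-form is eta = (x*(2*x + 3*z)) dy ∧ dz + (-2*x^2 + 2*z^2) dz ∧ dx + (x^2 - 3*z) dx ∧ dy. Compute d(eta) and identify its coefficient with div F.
d(eta) = (4*x + 3*z - 3) dx ∧ dy ∧ dz; div F = 4*x + 3*z - 3

For a 2-form in R^3 of the form above, applying d gives a 3-form with coefficient ∂P/∂x + ∂Q/∂y + ∂R/∂z:
  ∂P/∂x = 4*x + 3*z
  ∂Q/∂y = 0
  ∂R/∂z = -3
Sum = 4*x + 3*z - 3, which is exactly div F.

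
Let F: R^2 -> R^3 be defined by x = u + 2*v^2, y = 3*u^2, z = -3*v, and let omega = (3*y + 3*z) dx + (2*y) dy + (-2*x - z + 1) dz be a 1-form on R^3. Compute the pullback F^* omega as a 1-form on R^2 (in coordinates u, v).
F^* omega = (36*u^3 + 9*u^2 - 9*v) du + (36*u^2*v + 6*u - 24*v^2 - 9*v - 3) dv

Using F^*(f dg) = (f ∘ F) d(g ∘ F), substitute each coordinate x_i by F_i(u, v) in f_i, and replace dx_i by d F_i = (∂F_i/∂u) du + (∂F_i/∂v) dv.
  For the x component: f_1(F) = 9*u^2 - 9*v; d F_1 = (1) du + (4*v) dv
  For the y component: f_2(F) = 6*u^2; d F_2 = (6*u) du + (0) dv
  For the z component: f_3(F) = -2*u - 4*v^2 + 3*v + 1; d F_3 = (0) du + (-3) dv
Combining and collecting du, dv coefficients:
  coeff of du: 36*u^3 + 9*u^2 - 9*v
  coeff of dv: 36*u^2*v + 6*u - 24*v^2 - 9*v - 3
F^* omega = (36*u^3 + 9*u^2 - 9*v) du + (36*u^2*v + 6*u - 24*v^2 - 9*v - 3) dv.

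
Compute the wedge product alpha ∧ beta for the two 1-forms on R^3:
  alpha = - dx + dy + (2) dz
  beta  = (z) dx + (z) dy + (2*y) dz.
alpha ∧ beta = (-2*z) dx ∧ dy + (-2*y - 2*z) dx ∧ dz + (2*y - 2*z) dy ∧ dz

Distribute the wedge, using dx_i ∧ dx_j = -dx_j ∧ dx_i and dx_i ∧ dx_i = 0. For each pair (i, j) with i < j, the coefficient of dx_i ∧ dx_j in alpha ∧ beta is (alpha_i * beta_j - alpha_j * beta_i). Collecting: alpha ∧ beta = (-2*z) dx ∧ dy + (-2*y - 2*z) dx ∧ dz + (2*y - 2*z) dy ∧ dz.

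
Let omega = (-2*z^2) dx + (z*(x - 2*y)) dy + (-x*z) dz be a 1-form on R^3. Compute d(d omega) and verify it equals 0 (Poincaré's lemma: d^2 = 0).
d(d omega) = 0

Step 1: d omega = sum_{i<j} (∂f_j/∂x_i - ∂f_i/∂x_j) dx_i ∧ dx_j:
  coeff of dx ∧ dy: z
  coeff of dx ∧ dz: 3*z
  coeff of dy ∧ dz: -x + 2*y
Step 2: Apply d again to each 2-form coefficient. The only possible 3-form in R^3 is dx ∧ dy ∧ dz, with coefficient
  ∂(coeff of dy∧dz)/∂x - ∂(coeff of dx∧dz)/∂y + ∂(coeff of dx∧dy)/∂z
  = ∂/∂x (-x + 2*y) - ∂/∂y (3*z) + ∂/∂z (z).
Each of these terms simplifies to sums of mixed partials that cancel in pairs. The result is 0 (by equality of mixed partials for smooth functions — Schwarz / Clairaut).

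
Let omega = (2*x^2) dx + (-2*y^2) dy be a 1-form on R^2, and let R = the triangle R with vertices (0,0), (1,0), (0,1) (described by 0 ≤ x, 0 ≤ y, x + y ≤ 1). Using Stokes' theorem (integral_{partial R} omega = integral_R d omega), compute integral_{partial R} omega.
integral_(partial R) omega = 0

Stokes: integral_partial_R omega = integral_R d omega with d omega = (∂Q/∂x - ∂P/∂y) dx ∧ dy.
  ∂Q/∂x = 0
  ∂P/∂y = 0
  integrand = ∂Q/∂x - ∂P/∂y = 0.
Integrating over R: integral_0^1 integral_0^{1-x} (0) dy dx = 0.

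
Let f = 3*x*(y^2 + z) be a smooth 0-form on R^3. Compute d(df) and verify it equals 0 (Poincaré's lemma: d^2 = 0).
d(df) = 0

Step 1: df = sum_i (∂f/∂x_i) dx_i = (3*y^2 + 3*z) dx + (6*x*y) dy + (3*x) dz.
Step 2: Apply d again. Using the 1-form formula, the coefficient of dx ∧ dy in d(df) is ∂^2 f/∂x ∂y - ∂^2 f/∂y ∂x = (6*y) - (6*y) = 0 (equality of mixed partials for smooth f).
Similarly for dx ∧ dz and dy ∧ dz — all coefficients vanish. So d(df) = 0.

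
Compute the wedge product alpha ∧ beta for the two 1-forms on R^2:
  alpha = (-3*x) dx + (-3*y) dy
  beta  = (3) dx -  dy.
alpha ∧ beta = (3*x + 9*y) dx ∧ dy

Distribute the wedge, using dx_i ∧ dx_j = -dx_j ∧ dx_i and dx_i ∧ dx_i = 0. For each pair (i, j) with i < j, the coefficient of dx_i ∧ dx_j in alpha ∧ beta is (alpha_i * beta_j - alpha_j * beta_i). Collecting: alpha ∧ beta = (3*x + 9*y) dx ∧ dy.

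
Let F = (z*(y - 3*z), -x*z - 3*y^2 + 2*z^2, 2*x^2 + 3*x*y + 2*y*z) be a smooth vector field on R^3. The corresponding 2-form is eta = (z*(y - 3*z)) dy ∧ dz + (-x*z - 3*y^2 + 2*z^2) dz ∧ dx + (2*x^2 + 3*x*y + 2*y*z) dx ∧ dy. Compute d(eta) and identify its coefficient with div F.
d(eta) = (-4*y) dx ∧ dy ∧ dz; div F = -4*y

For a 2-form in R^3 of the form above, applying d gives a 3-form with coefficient ∂P/∂x + ∂Q/∂y + ∂R/∂z:
  ∂P/∂x = 0
  ∂Q/∂y = -6*y
  ∂R/∂z = 2*y
Sum = -4*y, which is exactly div F.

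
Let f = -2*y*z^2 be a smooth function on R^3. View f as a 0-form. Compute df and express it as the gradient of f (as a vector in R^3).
df = (0) dx + (-2*z^2) dy + (-4*y*z) dz; grad f = (0, -2*z^2, -4*y*z)

For a 0-form f, d f = (∂f/∂x) dx + (∂f/∂y) dy + (∂f/∂z) dz. The components of the vector representation are exactly the entries of grad f in Cartesian coordinates:
  ∂f/∂x = 0
  ∂f/∂y = -2*z^2
  ∂f/∂z = -4*y*z.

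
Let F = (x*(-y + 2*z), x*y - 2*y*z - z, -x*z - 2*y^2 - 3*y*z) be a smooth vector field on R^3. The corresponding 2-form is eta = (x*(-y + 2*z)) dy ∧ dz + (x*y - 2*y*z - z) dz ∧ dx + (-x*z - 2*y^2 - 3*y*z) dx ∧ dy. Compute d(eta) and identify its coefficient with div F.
d(eta) = (-4*y) dx ∧ dy ∧ dz; div F = -4*y

For a 2-form in R^3 of the form above, applying d gives a 3-form with coefficient ∂P/∂x + ∂Q/∂y + ∂R/∂z:
  ∂P/∂x = -y + 2*z
  ∂Q/∂y = x - 2*z
  ∂R/∂z = -x - 3*y
Sum = -4*y, which is exactly div F.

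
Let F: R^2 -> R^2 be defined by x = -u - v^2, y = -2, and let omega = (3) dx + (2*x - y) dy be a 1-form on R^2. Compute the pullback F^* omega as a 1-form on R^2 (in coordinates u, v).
F^* omega = (-3) du + (-6*v) dv

Using F^*(f dg) = (f ∘ F) d(g ∘ F), substitute each coordinate x_i by F_i(u, v) in f_i, and replace dx_i by d F_i = (∂F_i/∂u) du + (∂F_i/∂v) dv.
  For the x component: f_1(F) = 3; d F_1 = (-1) du + (-2*v) dv
  For the y component: f_2(F) = -2*u - 2*v^2 + 2; d F_2 = (0) du + (0) dv
Combining and collecting du, dv coefficients:
  coeff of du: -3
  coeff of dv: -6*v
F^* omega = (-3) du + (-6*v) dv.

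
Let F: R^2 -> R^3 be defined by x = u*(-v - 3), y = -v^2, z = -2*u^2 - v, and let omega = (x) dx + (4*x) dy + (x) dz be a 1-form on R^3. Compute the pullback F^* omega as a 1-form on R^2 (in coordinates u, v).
F^* omega = (u*(4*u*v + 12*u + v^2 + 6*v + 9)) du + (u*(u*v + 3*u + 8*v^2 + 25*v + 3)) dv

Using F^*(f dg) = (f ∘ F) d(g ∘ F), substitute each coordinate x_i by F_i(u, v) in f_i, and replace dx_i by d F_i = (∂F_i/∂u) du + (∂F_i/∂v) dv.
  For the x component: f_1(F) = u*(-v - 3); d F_1 = (-v - 3) du + (-u) dv
  For the y component: f_2(F) = 4*u*(-v - 3); d F_2 = (0) du + (-2*v) dv
  For the z component: f_3(F) = u*(-v - 3); d F_3 = (-4*u) du + (-1) dv
Combining and collecting du, dv coefficients:
  coeff of du: u*(4*u*v + 12*u + v^2 + 6*v + 9)
  coeff of dv: u*(u*v + 3*u + 8*v^2 + 25*v + 3)
F^* omega = (u*(4*u*v + 12*u + v^2 + 6*v + 9)) du + (u*(u*v + 3*u + 8*v^2 + 25*v + 3)) dv.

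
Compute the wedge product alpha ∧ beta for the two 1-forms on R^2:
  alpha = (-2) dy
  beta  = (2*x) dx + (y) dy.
alpha ∧ beta = (4*x) dx ∧ dy

Distribute the wedge, using dx_i ∧ dx_j = -dx_j ∧ dx_i and dx_i ∧ dx_i = 0. For each pair (i, j) with i < j, the coefficient of dx_i ∧ dx_j in alpha ∧ beta is (alpha_i * beta_j - alpha_j * beta_i). Collecting: alpha ∧ beta = (4*x) dx ∧ dy.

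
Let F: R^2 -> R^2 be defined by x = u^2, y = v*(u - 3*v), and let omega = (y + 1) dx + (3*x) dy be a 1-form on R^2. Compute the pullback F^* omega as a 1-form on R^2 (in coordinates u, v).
F^* omega = (u*(5*u*v - 6*v^2 + 2)) du + (3*u^2*(u - 6*v)) dv

Using F^*(f dg) = (f ∘ F) d(g ∘ F), substitute each coordinate x_i by F_i(u, v) in f_i, and replace dx_i by d F_i = (∂F_i/∂u) du + (∂F_i/∂v) dv.
  For the x component: f_1(F) = u*v - 3*v^2 + 1; d F_1 = (2*u) du + (0) dv
  For the y component: f_2(F) = 3*u^2; d F_2 = (v) du + (u - 6*v) dv
Combining and collecting du, dv coefficients:
  coeff of du: u*(5*u*v - 6*v^2 + 2)
  coeff of dv: 3*u^2*(u - 6*v)
F^* omega = (u*(5*u*v - 6*v^2 + 2)) du + (3*u^2*(u - 6*v)) dv.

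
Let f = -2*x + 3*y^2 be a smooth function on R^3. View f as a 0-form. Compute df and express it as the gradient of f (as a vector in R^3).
df = (-2) dx + (6*y) dy + (0) dz; grad f = (-2, 6*y, 0)

For a 0-form f, d f = (∂f/∂x) dx + (∂f/∂y) dy + (∂f/∂z) dz. The components of the vector representation are exactly the entries of grad f in Cartesian coordinates:
  ∂f/∂x = -2
  ∂f/∂y = 6*y
  ∂f/∂z = 0.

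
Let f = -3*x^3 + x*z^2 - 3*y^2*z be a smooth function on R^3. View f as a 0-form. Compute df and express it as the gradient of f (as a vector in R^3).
df = (-9*x^2 + z^2) dx + (-6*y*z) dy + (2*x*z - 3*y^2) dz; grad f = (-9*x^2 + z^2, -6*y*z, 2*x*z - 3*y^2)

For a 0-form f, d f = (∂f/∂x) dx + (∂f/∂y) dy + (∂f/∂z) dz. The components of the vector representation are exactly the entries of grad f in Cartesian coordinates:
  ∂f/∂x = -9*x^2 + z^2
  ∂f/∂y = -6*y*z
  ∂f/∂z = 2*x*z - 3*y^2.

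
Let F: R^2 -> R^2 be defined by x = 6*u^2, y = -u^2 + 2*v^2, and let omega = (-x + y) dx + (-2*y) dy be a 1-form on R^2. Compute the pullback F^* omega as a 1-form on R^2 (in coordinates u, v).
F^* omega = (-88*u^3 + 32*u*v^2) du + (8*v*(u^2 - 2*v^2)) dv

Using F^*(f dg) = (f ∘ F) d(g ∘ F), substitute each coordinate x_i by F_i(u, v) in f_i, and replace dx_i by d F_i = (∂F_i/∂u) du + (∂F_i/∂v) dv.
  For the x component: f_1(F) = -7*u^2 + 2*v^2; d F_1 = (12*u) du + (0) dv
  For the y component: f_2(F) = 2*u^2 - 4*v^2; d F_2 = (-2*u) du + (4*v) dv
Combining and collecting du, dv coefficients:
  coeff of du: -88*u^3 + 32*u*v^2
  coeff of dv: 8*v*(u^2 - 2*v^2)
F^* omega = (-88*u^3 + 32*u*v^2) du + (8*v*(u^2 - 2*v^2)) dv.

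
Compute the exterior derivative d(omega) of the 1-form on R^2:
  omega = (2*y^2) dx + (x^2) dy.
d(omega) = (2*x - 4*y) dx ∧ dy

For a 1-form omega = sum_i f_i dx_i, the exterior derivative is
  d(omega) = sum_{i < j} (∂f_j/∂x_i - ∂f_i/∂x_j) dx_i ∧ dx_j.
  coefficient of dx ∧ dy: ∂f_2/∂x - ∂f_1/∂y = ∂(x^2)/∂x - ∂(2*y^2)/∂y = 2*x - 4*y
Assembling: d(omega) = (2*x - 4*y) dx ∧ dy.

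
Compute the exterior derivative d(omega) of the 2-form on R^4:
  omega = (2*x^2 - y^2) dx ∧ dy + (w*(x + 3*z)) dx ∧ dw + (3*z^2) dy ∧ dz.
d(omega) = (-3*w) dx ∧ dz ∧ dw

For a 2-form omega = sum_{i<j} g_{ij} dx_i ∧ dx_j, the exterior derivative is
  d(omega) = sum_{i<j} d(g_{ij}) ∧ dx_i ∧ dx_j = sum_{i<j, k} (∂g_{ij}/∂x_k) dx_k ∧ dx_i ∧ dx_j.
Expand each term, using dx_k ∧ dx_i ∧ dx_j = sgn(permutation) dx_{(a)} ∧ dx_{(b)} ∧ dx_{(c)} with (a < b < c) sorted:
  d(w*(x + 3*z)) includes (∂/∂z)(w*(x + 3*z)) dz = (3*w) dz, which multiplied by dx ∧ dw gives (-3*w) dx ∧ dz ∧ dw
Collecting like 3-forms: d(omega) = (-3*w) dx ∧ dz ∧ dw.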